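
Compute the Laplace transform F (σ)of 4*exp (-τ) 4/ (σ + 1)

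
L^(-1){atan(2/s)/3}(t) sin(2 * t)/(3 * t)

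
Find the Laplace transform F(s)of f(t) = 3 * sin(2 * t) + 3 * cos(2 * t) 3 * s/(s^2 + 4) + 6/(s^2 + 4)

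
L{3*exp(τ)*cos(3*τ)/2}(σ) 3*(σ - 1)/(2*((σ - 1)^2 + 9))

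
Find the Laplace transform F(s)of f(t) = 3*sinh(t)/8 3/(8*(s^2 - 1))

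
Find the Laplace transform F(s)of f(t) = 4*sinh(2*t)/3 8/(3*(s^2-4))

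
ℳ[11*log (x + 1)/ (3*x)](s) -11*pi*csc (pi*s)/ (3*s - 3)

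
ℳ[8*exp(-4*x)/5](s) 2^(3 - 2*s)*gamma(s)/5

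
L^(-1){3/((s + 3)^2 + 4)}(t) 3 * exp(-3 * t) * sin(2 * t)/2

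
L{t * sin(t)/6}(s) s/(3 * (s^2+1)^2)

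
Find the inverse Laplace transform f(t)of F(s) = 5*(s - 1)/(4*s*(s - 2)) 5*exp(t)*cosh(t)/4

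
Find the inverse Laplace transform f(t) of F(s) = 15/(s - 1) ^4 5*t^3*exp(t) /2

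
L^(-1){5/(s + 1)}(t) 5 * exp(-t)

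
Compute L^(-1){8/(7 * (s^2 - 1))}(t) 8 * sinh(t)/7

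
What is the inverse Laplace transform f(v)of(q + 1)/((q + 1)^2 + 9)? exp(-v)*cos(3*v)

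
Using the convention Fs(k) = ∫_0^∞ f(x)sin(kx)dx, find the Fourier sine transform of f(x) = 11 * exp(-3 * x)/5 11 * k/(5 * (k^2+9))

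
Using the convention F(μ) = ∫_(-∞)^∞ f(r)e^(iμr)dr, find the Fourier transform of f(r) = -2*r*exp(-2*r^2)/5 -sqrt(2)*I*sqrt(pi)*μ*exp(-μ^2/8)/20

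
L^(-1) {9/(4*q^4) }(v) 3*v^3/8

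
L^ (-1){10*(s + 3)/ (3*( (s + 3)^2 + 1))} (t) 10*exp (-3*t)*cos (t)/3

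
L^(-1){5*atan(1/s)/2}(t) 5*sin(t)/(2*t)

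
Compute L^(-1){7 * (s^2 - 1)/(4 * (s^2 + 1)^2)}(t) 7 * t * cos(t)/4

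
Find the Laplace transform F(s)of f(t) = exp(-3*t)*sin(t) 1/((s + 3)^2 + 1)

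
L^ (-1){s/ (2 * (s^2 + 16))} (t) cos (4 * t)/2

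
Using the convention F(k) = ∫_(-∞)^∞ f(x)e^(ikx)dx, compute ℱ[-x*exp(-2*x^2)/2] -sqrt(2)*I*sqrt(pi)*k*exp(-k^2/8)/16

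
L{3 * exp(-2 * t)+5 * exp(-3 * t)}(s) 5/(s+3)+3/(s+2)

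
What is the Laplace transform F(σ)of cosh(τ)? σ/(σ^2-1)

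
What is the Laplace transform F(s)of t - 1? s^(-2) - 1/s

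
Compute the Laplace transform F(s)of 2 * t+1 1/s+2/s^2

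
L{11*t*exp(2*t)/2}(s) 11/(2*(s - 2)^2)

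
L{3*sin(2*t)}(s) 6/(s^2 + 4)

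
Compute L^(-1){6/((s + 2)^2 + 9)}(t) 2 * exp(-2 * t) * sin(3 * t)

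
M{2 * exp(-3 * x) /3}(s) 2 * gamma(s) /(3 * 3^s) 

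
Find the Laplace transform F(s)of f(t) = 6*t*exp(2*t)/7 6/(7*(s - 2)^2)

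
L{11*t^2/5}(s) 22/(5*s^3)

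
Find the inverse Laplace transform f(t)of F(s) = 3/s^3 3 * t^2/2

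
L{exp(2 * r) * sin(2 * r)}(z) 2/((z - 2)^2 + 4)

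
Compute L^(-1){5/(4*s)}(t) 5/4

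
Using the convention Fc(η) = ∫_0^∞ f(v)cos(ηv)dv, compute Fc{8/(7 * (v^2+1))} 4 * pi * exp(-η)/7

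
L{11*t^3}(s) 66/s^4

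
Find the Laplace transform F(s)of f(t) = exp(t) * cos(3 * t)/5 (s - 1)/(5 * ((s - 1)^2 + 9))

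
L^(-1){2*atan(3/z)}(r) 2*sin(3*r)/r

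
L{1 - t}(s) 1/s - 1/s^2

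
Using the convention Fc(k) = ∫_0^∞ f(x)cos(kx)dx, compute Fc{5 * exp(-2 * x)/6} 5/(3 * (k^2 + 4))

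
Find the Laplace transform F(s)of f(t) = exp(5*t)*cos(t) (s - 5)/((s - 5)^2 + 1)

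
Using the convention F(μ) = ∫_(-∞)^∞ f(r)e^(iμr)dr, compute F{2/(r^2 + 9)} 2 * pi * exp(-3 * Abs(μ))/3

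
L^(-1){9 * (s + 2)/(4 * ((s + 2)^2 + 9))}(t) 9 * exp(-2 * t) * cos(3 * t)/4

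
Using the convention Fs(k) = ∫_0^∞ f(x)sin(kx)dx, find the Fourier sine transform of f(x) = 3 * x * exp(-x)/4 3 * k/(2 * (k^2+1)^2)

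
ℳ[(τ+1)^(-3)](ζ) pi * (ζ - 2) * (ζ - 1)/(2 * sin(pi * ζ))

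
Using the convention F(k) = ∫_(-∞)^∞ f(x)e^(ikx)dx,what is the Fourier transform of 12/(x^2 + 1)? 12 * pi * exp(-Abs(k))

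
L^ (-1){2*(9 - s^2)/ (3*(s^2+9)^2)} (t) -2*t*cos (3*t)/3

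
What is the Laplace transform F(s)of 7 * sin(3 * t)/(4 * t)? 7 * atan(3/s)/4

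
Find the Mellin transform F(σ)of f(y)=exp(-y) gamma(σ)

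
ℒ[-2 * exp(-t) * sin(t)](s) -2/((s + 1) ^2 + 1) 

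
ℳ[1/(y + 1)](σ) pi * csc(pi * σ)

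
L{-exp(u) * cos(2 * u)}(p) (1 - p)/((p - 1)^2 + 4)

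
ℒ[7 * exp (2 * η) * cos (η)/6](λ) 7 * (λ - 2)/ (6 * ( (λ - 2)^2 + 1))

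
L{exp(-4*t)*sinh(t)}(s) 1/((s+4)^2 - 1)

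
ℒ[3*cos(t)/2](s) 3*s/(2*(s^2 + 1))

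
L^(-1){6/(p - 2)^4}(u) u^3 * exp(2 * u)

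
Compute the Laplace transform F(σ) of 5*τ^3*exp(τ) 30/(σ - 1) ^4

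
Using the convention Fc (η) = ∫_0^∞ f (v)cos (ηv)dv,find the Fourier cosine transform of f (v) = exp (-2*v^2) sqrt (2)*sqrt (pi)*exp (-η^2/8)/4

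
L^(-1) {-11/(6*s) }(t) -11/6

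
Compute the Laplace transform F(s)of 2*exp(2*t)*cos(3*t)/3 2*(s - 2)/(3*((s - 2)^2 + 9))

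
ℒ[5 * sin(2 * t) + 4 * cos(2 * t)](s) 10/(s^2 + 4) + 4 * s/(s^2 + 4)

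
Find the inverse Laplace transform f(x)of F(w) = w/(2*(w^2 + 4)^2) x*sin(2*x)/8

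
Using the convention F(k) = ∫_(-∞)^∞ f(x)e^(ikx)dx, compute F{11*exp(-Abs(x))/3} 22/(3*(k^2 + 1))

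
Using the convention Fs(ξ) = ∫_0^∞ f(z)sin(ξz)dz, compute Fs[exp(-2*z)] ξ/(ξ^2 + 4)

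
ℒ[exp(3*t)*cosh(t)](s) (s - 3)/((s - 3)^2 - 1)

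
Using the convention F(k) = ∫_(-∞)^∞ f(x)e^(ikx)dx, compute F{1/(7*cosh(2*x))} pi/(14*cosh(pi*k/4))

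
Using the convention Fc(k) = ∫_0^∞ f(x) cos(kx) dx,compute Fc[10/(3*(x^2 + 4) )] 5*pi*exp(-2*k) /6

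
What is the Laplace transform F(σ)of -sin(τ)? -1/(σ^2 + 1)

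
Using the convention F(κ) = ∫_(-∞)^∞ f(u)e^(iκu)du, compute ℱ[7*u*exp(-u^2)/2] 7*I*sqrt(pi)*κ*exp(-κ^2/4)/4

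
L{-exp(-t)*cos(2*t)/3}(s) (-s - 1)/(3*((s + 1)^2 + 4))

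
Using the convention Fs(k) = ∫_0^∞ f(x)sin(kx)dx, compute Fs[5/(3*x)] 5*pi/6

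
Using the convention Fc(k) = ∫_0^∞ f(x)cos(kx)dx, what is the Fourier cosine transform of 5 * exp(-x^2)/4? 5 * sqrt(pi) * exp(-k^2/4)/8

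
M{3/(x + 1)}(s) 3*pi*csc(pi*s)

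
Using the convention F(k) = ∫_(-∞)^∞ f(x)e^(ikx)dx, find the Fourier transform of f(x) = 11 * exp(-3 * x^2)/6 11 * sqrt(3) * sqrt(pi) * exp(-k^2/12)/18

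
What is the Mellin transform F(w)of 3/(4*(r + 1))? 3*pi*csc(pi*w)/4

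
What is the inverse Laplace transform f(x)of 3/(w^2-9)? sinh(3 * x)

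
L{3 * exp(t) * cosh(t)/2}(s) 3 * (s - 1)/(2 * s * (s - 2))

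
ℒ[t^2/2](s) s^(-3)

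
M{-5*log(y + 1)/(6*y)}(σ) 5*pi*csc(pi*σ)/(6*(σ - 1))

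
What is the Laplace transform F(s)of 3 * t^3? 18/s^4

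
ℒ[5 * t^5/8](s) 75/s^6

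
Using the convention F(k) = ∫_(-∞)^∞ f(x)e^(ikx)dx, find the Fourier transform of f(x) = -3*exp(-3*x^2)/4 -sqrt(3)*sqrt(pi)*exp(-k^2/12)/4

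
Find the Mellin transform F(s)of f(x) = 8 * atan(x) -4 * pi * sec(pi * s/2)/s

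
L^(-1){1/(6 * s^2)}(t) t/6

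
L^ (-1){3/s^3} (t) 3*t^2/2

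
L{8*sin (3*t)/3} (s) 8/ (s^2 + 9)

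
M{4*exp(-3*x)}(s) 4*gamma(s)/3^s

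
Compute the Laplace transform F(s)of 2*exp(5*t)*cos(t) 2*(s - 5)/((s - 5)^2 + 1)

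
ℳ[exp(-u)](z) gamma(z)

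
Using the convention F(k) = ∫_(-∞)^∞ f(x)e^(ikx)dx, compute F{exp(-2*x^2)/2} sqrt(2)*sqrt(pi)*exp(-k^2/8)/4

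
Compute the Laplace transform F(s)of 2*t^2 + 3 3/s + 4/s^3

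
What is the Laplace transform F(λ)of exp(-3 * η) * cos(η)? (λ + 3)/((λ + 3)^2 + 1)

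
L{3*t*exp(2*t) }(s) 3/(s - 2) ^2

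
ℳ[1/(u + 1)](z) pi * csc(pi * z)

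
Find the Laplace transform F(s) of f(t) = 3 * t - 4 3/s^2 - 4/s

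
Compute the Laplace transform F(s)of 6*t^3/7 36/(7*s^4)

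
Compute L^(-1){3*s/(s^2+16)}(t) 3*cos(4*t)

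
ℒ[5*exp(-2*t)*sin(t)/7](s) 5/(7*((s + 2)^2 + 1))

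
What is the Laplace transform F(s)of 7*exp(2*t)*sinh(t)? 7/((s - 2)^2 - 1)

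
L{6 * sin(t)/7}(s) 6/(7 * (s^2 + 1))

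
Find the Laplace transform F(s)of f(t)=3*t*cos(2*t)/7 3*(s^2 - 4)/(7*(s^2 + 4)^2)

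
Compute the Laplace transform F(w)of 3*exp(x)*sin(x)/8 3/(8*((w - 1)^2 + 1))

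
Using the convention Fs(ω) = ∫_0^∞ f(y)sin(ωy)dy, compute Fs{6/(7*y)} 3*pi/7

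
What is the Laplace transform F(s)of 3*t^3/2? 9/s^4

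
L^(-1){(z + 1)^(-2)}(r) r * exp(-r)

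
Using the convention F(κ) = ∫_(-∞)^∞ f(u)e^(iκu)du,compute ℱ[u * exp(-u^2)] I * sqrt(pi) * κ * exp(-κ^2/4)/2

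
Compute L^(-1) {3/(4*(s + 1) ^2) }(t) 3*t*exp(-t) /4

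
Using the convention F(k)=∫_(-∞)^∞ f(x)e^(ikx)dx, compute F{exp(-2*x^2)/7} sqrt(2)*sqrt(pi)*exp(-k^2/8)/14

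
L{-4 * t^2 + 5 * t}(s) 5/s^2-8/s^3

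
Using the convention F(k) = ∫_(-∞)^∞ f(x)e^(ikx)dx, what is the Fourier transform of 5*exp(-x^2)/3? 5*sqrt(pi)*exp(-k^2/4)/3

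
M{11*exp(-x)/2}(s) 11*gamma(s)/2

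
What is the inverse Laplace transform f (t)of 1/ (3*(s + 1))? exp (-t)/3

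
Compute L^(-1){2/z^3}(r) r^2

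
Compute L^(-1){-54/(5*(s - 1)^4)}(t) -9*t^3*exp(t)/5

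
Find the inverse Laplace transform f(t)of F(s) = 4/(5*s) 4/5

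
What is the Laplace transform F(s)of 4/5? 4/(5*s)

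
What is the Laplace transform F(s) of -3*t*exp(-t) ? -3/(s + 1) ^2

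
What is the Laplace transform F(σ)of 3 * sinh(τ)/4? 3/(4 * (σ^2-1))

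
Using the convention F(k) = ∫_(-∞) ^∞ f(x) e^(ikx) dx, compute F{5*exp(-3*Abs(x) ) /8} 15/(4*(k^2 + 9) ) 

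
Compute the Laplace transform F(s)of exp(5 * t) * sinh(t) 1/((s - 5)^2 - 1)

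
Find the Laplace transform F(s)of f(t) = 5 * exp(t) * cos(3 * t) 5 * (s - 1)/((s - 1)^2 + 9)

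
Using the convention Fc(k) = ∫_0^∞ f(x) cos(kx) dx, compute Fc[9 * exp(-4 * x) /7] 36/(7 * (k^2+16) ) 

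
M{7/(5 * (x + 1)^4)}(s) 7 * gamma(s) * gamma(4 - s)/30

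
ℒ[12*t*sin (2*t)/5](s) 48*s/ (5*(s^2 + 4)^2)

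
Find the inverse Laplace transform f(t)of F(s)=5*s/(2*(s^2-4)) 5*cosh(2*t)/2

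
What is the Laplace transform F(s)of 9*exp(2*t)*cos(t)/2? 9*(s - 2)/(2*((s - 2)^2 + 1))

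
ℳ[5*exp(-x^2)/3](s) 5*gamma(s/2)/6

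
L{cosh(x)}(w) w/(w^2 - 1)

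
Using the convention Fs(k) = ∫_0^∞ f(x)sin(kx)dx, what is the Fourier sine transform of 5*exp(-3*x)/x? 5*atan(k/3)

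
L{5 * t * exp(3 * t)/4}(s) 5/(4 * (s - 3)^2)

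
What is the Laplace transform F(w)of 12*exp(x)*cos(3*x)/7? 12*(w - 1)/(7*((w - 1)^2 + 9))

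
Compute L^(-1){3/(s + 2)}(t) 3*exp(-2*t)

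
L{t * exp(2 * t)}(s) (s - 2)^(-2)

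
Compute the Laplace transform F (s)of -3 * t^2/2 -3/s^3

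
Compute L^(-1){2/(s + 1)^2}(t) 2*t*exp(-t)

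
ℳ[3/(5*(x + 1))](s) 3*pi*csc(pi*s)/5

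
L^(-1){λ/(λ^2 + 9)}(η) cos(3 * η)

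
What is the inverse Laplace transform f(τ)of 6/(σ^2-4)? 3 * sinh(2 * τ)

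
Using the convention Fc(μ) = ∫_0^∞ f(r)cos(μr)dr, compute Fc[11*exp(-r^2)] 11*sqrt(pi)*exp(-μ^2/4)/2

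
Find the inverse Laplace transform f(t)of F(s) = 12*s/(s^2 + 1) 12*cos(t)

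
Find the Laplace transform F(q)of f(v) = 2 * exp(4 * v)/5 2/(5 * (q - 4))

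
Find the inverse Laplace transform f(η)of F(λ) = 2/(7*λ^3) η^2/7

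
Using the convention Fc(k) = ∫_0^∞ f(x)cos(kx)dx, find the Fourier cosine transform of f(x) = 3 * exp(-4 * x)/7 12/(7 * (k^2+16))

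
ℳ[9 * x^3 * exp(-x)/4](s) 9 * gamma(s + 3)/4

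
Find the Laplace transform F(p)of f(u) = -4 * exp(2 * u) -4/(p - 2)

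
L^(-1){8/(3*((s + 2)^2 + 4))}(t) 4*exp(-2*t)*sin(2*t)/3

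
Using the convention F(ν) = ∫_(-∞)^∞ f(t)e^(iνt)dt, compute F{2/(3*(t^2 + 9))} 2*pi*exp(-3*Abs(ν))/9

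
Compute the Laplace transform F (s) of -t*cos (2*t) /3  (4 - s^2) / (3*(s^2 + 4) ^2) 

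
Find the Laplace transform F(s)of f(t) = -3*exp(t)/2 -3/(2*s - 2)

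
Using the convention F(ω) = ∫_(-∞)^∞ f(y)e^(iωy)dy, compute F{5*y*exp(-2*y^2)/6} 5*sqrt(2)*I*sqrt(pi)*ω*exp(-ω^2/8)/48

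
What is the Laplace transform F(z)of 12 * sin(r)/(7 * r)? 12 * atan(1/z)/7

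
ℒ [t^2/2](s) s^(-3)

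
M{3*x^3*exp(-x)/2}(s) 3*gamma(s + 3)/2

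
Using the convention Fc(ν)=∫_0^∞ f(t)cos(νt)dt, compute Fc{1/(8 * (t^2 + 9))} pi * exp(-3 * ν)/48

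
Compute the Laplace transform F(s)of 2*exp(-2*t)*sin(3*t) 6/((s + 2)^2 + 9)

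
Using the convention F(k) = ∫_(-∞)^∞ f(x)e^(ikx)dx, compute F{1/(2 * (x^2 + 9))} pi * exp(-3 * Abs(k))/6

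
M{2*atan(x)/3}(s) -pi*sec(pi*s/2)/(3*s)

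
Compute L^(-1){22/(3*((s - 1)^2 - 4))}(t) 11*exp(t)*sinh(2*t)/3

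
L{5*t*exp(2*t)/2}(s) 5/(2*(s - 2)^2)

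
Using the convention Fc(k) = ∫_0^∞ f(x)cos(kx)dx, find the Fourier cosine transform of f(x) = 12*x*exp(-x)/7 12*(1 - k^2)/(7*(k^2 + 1)^2)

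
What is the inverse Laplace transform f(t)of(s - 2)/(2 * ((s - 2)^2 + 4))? exp(2 * t) * cos(2 * t)/2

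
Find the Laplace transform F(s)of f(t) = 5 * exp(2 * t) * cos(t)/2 5 * (s - 2)/(2 * ((s - 2)^2 + 1))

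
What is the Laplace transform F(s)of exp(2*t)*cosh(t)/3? (s - 2)/(3*((s - 2)^2 - 1))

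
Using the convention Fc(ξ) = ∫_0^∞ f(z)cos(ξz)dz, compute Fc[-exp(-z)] -1/(ξ^2 + 1)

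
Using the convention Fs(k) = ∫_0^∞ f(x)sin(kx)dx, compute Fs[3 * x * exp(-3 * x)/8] 9 * k/(4 * (k^2 + 9)^2)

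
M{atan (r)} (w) -pi * sec (pi * w/2)/ (2 * w)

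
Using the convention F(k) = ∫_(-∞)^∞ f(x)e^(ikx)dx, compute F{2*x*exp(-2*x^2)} sqrt(2)*I*sqrt(pi)*k*exp(-k^2/8)/4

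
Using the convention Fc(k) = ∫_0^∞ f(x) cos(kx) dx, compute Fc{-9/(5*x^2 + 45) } -3*pi*exp(-3*k) /10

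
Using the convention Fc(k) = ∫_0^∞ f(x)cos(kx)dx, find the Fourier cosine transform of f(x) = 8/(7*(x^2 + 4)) 2*pi*exp(-2*k)/7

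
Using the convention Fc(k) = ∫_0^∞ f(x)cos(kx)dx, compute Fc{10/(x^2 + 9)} 5 * pi * exp(-3 * k)/3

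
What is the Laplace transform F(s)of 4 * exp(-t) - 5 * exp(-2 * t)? 4/(s + 1) - 5/(s + 2)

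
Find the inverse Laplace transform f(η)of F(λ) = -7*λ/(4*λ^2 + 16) -7*cos(2*η)/4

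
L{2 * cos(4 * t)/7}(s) 2 * s/(7 * (s^2 + 16))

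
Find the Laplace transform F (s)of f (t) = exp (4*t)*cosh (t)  (s - 4)/ ( (s - 4)^2 - 1)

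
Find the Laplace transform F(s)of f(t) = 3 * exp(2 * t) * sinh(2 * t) 6/(s * (s - 4))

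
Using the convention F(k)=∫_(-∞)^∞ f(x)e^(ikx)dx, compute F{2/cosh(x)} 2 * pi/cosh(pi * k/2)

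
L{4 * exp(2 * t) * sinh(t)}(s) 4/((s - 2)^2 - 1)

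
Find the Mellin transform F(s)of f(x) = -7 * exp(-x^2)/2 -7 * gamma(s/2)/4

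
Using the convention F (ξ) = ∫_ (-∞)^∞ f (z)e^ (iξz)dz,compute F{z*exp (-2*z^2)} sqrt (2)*I*sqrt (pi)*ξ*exp (-ξ^2/8)/8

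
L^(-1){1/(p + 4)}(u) exp(-4*u)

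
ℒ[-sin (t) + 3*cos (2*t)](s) 3*s/ (s^2 + 4) - 1/ (s^2 + 1)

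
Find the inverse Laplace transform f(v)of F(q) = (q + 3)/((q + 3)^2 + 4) exp(-3 * v) * cos(2 * v)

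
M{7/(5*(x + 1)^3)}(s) 7*pi*(s - 2)*(s - 1)/(10*sin(pi*s))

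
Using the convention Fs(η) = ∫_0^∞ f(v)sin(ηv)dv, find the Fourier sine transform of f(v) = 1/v pi/2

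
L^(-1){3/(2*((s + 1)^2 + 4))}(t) 3*exp(-t)*sin(2*t)/4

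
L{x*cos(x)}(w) (w^2 - 1)/(w^2 + 1)^2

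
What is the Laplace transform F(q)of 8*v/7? 8/(7*q^2)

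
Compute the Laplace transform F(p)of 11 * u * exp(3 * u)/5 11/(5 * (p - 3)^2)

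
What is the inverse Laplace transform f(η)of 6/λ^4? η^3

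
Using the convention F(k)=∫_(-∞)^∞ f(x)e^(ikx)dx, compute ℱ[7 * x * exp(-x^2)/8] 7 * I * sqrt(pi) * k * exp(-k^2/4)/16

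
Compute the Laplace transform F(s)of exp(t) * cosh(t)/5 (s - 1)/(5 * s * (s - 2))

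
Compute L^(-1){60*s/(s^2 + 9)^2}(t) 10*t*sin(3*t)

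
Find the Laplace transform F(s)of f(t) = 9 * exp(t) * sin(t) 9/((s - 1)^2+1)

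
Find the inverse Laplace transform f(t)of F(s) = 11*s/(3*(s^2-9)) 11*cosh(3*t)/3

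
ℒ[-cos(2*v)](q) -q/(q^2+4) 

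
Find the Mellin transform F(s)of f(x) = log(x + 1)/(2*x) -pi*csc(pi*s)/(2*s - 2)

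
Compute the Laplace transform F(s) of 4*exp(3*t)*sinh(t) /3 4/(3*((s - 3) ^2 - 1) ) 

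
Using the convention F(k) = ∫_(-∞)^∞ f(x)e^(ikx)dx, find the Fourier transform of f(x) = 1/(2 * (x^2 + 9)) pi * exp(-3 * Abs(k))/6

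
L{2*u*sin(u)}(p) 4*p/(p^2 + 1)^2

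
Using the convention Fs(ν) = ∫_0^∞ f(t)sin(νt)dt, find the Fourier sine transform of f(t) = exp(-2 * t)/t atan(ν/2)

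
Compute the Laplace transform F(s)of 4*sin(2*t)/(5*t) 4*atan(2/s)/5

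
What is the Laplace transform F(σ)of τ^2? 2/σ^3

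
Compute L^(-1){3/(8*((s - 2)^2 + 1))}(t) 3*exp(2*t)*sin(t)/8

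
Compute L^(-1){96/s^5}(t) 4*t^4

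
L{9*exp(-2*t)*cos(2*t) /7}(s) 9*(s + 2) /(7*((s + 2) ^2 + 4) ) 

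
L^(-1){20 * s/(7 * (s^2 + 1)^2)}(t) 10 * t * sin(t)/7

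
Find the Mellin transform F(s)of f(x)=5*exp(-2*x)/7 5*gamma(s)/(7*2^s)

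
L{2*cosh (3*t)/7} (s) 2*s/ (7*(s^2-9))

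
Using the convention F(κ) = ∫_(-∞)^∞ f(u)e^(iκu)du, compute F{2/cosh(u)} 2*pi/cosh(pi*κ/2)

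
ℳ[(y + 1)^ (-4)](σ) gamma (σ)*gamma (4 - σ)/6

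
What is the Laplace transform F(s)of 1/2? 1/(2*s)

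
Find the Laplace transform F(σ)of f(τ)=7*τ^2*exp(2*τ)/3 14/(3*(σ - 2)^3)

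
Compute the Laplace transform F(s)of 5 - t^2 5/s - 2/s^3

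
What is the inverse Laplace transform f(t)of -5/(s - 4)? -5*exp(4*t)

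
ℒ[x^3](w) 6/w^4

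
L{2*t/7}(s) 2/(7*s^2)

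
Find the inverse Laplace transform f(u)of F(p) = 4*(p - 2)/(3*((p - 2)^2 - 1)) 4*exp(2*u)*cosh(u)/3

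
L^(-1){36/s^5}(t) 3*t^4/2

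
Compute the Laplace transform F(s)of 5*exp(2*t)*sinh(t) 5/((s - 2)^2 - 1)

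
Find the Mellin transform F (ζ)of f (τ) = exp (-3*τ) gamma (ζ)/3^ζ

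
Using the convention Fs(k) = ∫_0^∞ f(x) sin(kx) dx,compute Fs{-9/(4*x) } -9*pi/8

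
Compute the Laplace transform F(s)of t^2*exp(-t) 2/(s + 1)^3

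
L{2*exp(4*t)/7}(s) 2/(7*(s - 4))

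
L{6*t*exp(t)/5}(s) 6/(5*(s - 1)^2)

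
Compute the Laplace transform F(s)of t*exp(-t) (s + 1)^(-2)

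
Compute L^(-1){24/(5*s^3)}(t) 12*t^2/5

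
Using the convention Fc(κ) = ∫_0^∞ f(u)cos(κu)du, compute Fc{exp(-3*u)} 3/(κ^2 + 9)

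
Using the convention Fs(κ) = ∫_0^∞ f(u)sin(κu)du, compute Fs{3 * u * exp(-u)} 6 * κ/(κ^2 + 1)^2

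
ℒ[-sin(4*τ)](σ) -4/(σ^2 + 16)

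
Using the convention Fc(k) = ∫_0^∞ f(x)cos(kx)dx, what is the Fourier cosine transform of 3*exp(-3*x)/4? 9/(4*(k^2+9))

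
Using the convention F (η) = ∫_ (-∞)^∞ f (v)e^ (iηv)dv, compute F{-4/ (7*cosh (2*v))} -2*pi/ (7*cosh (pi*η/4))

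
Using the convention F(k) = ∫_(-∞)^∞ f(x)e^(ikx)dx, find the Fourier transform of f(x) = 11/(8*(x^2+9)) 11*pi*exp(-3*Abs(k))/24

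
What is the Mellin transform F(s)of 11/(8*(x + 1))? 11*pi*csc(pi*s)/8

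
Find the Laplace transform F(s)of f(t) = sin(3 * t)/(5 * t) atan(3/s)/5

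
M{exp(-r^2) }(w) gamma(w/2) /2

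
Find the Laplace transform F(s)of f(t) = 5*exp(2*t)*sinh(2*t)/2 5/(s*(s - 4))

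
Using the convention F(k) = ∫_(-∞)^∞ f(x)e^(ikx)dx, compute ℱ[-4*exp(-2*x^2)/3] -2*sqrt(2)*sqrt(pi)*exp(-k^2/8)/3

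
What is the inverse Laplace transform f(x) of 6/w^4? x^3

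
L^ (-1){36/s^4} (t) 6*t^3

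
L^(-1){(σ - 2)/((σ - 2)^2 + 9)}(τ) exp(2*τ)*cos(3*τ)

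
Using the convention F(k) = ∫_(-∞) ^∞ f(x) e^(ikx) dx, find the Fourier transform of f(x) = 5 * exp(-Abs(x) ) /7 10/(7 * (k^2 + 1) ) 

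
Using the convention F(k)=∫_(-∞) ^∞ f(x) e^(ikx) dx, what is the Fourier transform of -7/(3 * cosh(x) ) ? -7 * pi/(3 * cosh(pi * k/2) ) 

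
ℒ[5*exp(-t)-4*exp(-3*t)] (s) 5/(s+1)-4/(s+3)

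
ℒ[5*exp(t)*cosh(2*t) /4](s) 5*(s - 1) /(4*((s - 1) ^2 - 4) ) 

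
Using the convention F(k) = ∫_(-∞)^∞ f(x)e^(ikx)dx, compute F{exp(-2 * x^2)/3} sqrt(2) * sqrt(pi) * exp(-k^2/8)/6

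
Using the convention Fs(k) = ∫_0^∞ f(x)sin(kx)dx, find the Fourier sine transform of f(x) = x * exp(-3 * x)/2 3 * k/(k^2+9)^2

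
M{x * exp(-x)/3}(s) gamma(s + 1)/3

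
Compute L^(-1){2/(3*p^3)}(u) u^2/3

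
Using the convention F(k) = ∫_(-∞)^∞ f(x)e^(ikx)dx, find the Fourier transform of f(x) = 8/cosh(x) 8*pi/cosh(pi*k/2)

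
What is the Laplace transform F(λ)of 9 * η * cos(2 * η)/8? 9 * (λ^2 - 4)/(8 * (λ^2+4)^2)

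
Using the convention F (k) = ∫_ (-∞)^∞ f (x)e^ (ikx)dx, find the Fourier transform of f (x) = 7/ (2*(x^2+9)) 7*pi*exp (-3*Abs (k))/6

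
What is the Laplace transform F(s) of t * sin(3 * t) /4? 3 * s/(2 * (s^2+9) ^2) 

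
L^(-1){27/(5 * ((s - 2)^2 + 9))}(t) 9 * exp(2 * t) * sin(3 * t)/5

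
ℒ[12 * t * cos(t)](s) 12 * (s^2 - 1)/(s^2 + 1)^2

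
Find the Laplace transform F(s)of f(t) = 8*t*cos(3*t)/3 8*(s^2 - 9)/(3*(s^2 + 9)^2)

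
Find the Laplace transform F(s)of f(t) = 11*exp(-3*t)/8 11/(8*(s + 3))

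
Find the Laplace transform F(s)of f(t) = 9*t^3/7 54/(7*s^4)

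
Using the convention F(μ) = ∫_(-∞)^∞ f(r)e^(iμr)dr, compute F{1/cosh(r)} pi/cosh(pi*μ/2)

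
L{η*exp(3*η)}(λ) (λ - 3)^(-2)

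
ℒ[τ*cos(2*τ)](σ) (σ^2 - 4)/(σ^2+4)^2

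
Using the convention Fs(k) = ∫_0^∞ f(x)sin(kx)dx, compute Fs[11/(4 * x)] 11 * pi/8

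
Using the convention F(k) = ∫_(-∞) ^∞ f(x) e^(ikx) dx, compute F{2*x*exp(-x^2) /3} I*sqrt(pi)*k*exp(-k^2/4) /3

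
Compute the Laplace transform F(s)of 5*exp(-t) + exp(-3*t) 5/(s + 1) + 1/(s + 3)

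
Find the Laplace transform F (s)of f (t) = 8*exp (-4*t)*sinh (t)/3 8/ (3*( (s + 4)^2 - 1))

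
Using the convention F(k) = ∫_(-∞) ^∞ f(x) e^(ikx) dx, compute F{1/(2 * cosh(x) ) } pi/(2 * cosh(pi * k/2) ) 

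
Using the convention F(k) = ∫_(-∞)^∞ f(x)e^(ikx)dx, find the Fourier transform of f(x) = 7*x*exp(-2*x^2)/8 7*sqrt(2)*I*sqrt(pi)*k*exp(-k^2/8)/64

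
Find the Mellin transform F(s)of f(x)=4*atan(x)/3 -2*pi*sec(pi*s/2)/(3*s)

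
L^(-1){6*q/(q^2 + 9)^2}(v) v*sin(3*v)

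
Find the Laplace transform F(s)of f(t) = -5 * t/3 -5/(3 * s^2)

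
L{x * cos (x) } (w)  (w^2 - 1) / (w^2 + 1) ^2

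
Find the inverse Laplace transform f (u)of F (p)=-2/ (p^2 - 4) -sinh (2 * u)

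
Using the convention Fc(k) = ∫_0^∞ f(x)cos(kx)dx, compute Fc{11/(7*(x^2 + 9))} 11*pi*exp(-3*k)/42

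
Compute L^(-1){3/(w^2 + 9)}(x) sin(3*x)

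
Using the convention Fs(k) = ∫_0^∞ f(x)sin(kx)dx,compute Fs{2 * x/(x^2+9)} pi * exp(-3 * k)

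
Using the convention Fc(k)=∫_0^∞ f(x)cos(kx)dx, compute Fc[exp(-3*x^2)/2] sqrt(3)*sqrt(pi)*exp(-k^2/12)/12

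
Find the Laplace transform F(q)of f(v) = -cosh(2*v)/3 -q/(3*q^2-12)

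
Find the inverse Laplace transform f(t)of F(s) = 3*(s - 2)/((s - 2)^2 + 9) 3*exp(2*t)*cos(3*t)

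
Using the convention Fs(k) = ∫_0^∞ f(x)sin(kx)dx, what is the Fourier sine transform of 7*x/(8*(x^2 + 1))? 7*pi*exp(-k)/16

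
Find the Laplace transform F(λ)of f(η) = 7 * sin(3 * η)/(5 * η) 7 * atan(3/λ)/5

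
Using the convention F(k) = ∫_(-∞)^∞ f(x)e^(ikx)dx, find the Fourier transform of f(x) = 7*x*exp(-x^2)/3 7*I*sqrt(pi)*k*exp(-k^2/4)/6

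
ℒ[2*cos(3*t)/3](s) 2*s/(3*(s^2 + 9))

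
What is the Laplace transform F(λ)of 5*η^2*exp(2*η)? 10/(λ - 2)^3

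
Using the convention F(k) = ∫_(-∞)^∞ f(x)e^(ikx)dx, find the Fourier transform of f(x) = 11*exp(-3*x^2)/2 11*sqrt(3)*sqrt(pi)*exp(-k^2/12)/6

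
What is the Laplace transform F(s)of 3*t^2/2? 3/s^3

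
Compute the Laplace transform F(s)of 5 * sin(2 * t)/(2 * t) 5 * atan(2/s)/2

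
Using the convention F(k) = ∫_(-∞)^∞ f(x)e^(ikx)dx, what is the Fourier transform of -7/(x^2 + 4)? -7*pi*exp(-2*Abs(k))/2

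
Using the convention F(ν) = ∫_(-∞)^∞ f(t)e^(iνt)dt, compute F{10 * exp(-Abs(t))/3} 20/(3 * (ν^2 + 1))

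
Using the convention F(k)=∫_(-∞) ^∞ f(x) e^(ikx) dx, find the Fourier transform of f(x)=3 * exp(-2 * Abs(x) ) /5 12/(5 * (k^2 + 4) ) 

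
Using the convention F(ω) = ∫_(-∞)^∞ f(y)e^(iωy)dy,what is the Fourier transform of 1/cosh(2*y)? pi/(2*cosh(pi*ω/4))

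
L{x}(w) w^(-2)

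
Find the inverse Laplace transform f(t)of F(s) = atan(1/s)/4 sin(t)/(4 * t)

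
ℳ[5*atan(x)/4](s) -5*pi*sec(pi*s/2)/(8*s)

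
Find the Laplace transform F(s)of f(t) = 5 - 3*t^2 5/s - 6/s^3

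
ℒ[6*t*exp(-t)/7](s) 6/(7*(s+1)^2)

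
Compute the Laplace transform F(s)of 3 3/s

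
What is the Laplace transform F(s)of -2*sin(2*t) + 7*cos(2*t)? 7*s/(s^2 + 4) - 4/(s^2 + 4)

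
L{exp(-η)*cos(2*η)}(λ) (λ + 1)/((λ + 1)^2 + 4)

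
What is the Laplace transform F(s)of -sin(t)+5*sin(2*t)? 10/(s^2+4) - 1/(s^2+1)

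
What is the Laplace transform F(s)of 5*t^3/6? 5/s^4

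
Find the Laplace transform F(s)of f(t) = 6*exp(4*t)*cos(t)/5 6*(s - 4)/(5*((s - 4)^2+1))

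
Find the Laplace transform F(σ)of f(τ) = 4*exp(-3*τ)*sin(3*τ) 12/((σ + 3)^2 + 9)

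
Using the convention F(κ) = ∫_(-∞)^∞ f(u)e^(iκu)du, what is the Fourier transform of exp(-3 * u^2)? sqrt(3) * sqrt(pi) * exp(-κ^2/12)/3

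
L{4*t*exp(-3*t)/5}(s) 4/(5*(s + 3)^2)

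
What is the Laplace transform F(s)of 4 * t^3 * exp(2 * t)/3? 8/(s - 2)^4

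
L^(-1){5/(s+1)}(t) 5*exp(-t)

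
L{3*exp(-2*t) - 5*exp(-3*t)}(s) 3/(s + 2) - 5/(s + 3)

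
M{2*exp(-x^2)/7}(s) gamma(s/2)/7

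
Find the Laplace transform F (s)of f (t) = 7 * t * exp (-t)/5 7/ (5 * (s + 1)^2)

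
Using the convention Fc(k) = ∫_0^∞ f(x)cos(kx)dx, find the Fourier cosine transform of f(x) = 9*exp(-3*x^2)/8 3*sqrt(3)*sqrt(pi)*exp(-k^2/12)/16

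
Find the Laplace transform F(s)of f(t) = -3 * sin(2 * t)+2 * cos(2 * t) 2 * s/(s^2+4) - 6/(s^2+4)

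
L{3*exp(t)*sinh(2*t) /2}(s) 3/((s - 1) ^2 - 4) 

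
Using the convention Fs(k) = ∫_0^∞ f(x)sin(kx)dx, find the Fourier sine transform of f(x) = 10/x 5 * pi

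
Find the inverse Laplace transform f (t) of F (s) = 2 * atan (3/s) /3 2 * sin (3 * t) / (3 * t) 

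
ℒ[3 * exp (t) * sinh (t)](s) 3/ (s * (s - 2))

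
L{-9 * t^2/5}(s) -18/(5 * s^3)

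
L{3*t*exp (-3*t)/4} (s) 3/ (4*(s + 3)^2)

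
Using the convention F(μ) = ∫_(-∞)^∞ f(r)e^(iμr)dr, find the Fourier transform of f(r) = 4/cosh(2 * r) 2 * pi/cosh(pi * μ/4)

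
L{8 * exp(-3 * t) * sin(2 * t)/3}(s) 16/(3 * ((s+3)^2+4))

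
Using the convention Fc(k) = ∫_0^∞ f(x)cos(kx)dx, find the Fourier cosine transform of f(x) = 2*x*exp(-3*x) 2*(9 - k^2)/(k^2 + 9)^2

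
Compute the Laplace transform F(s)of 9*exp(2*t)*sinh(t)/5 9/(5*((s - 2)^2 - 1))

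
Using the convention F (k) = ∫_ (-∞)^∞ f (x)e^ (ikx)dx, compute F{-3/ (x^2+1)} -3*pi*exp (-Abs (k))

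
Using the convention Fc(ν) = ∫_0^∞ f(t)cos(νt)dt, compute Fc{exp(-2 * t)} 2/(ν^2 + 4)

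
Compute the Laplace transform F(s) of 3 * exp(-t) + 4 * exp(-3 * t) 4/(s + 3) + 3/(s + 1) 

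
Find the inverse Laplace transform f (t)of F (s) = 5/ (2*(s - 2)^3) 5*t^2*exp (2*t)/4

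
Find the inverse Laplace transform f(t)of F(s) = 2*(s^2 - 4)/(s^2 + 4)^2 2*t*cos(2*t)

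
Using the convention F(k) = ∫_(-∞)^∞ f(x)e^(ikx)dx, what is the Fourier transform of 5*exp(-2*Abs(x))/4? 5/(k^2+4)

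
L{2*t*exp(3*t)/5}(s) 2/(5*(s - 3)^2)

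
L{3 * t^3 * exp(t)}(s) 18/(s - 1)^4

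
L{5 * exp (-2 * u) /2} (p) 5/ (2 * (p + 2) ) 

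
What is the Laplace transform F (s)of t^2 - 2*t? 2/s^3 - 2/s^2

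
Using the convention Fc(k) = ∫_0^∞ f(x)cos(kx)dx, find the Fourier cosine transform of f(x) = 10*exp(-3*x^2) 5*sqrt(3)*sqrt(pi)*exp(-k^2/12)/3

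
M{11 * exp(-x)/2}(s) 11 * gamma(s)/2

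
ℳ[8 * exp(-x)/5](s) 8 * gamma(s)/5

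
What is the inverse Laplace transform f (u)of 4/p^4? 2 * u^3/3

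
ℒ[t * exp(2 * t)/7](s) 1/(7 * (s - 2)^2)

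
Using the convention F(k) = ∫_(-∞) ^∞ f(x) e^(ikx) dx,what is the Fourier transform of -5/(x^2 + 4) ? -5*pi*exp(-2*Abs(k) ) /2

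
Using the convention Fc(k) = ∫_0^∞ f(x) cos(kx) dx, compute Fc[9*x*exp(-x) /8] 9*(1 - k^2) /(8*(k^2 + 1) ^2) 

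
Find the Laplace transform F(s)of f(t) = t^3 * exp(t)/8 3/(4 * (s - 1)^4)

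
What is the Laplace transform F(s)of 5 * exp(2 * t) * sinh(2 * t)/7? 10/(7 * s * (s - 4))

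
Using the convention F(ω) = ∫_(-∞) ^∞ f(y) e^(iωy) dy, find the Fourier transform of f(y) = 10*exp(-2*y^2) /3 5*sqrt(2)*sqrt(pi)*exp(-ω^2/8) /3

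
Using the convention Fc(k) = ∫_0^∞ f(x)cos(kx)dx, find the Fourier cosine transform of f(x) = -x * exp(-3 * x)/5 (k^2 - 9)/(5 * (k^2 + 9)^2)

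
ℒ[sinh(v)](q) 1/(q^2 - 1)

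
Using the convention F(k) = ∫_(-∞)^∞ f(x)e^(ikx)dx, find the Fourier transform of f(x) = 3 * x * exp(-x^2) 3 * I * sqrt(pi) * k * exp(-k^2/4)/2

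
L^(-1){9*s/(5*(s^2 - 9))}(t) 9*cosh(3*t)/5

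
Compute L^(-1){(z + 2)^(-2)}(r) r * exp(-2 * r)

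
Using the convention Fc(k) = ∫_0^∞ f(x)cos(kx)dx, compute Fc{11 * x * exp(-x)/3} 11 * (1 - k^2)/(3 * (k^2 + 1)^2)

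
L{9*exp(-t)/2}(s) 9/(2*(s+1))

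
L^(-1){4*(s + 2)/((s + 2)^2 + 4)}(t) 4*exp(-2*t)*cos(2*t)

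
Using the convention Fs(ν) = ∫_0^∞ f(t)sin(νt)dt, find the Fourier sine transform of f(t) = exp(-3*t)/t atan(ν/3)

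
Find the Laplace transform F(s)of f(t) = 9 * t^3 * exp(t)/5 54/(5 * (s - 1)^4)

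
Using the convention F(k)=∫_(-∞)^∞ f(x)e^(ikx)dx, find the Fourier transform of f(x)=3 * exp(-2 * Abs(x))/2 6/(k^2 + 4)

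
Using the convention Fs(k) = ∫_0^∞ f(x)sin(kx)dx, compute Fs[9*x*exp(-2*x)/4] 9*k/(k^2+4)^2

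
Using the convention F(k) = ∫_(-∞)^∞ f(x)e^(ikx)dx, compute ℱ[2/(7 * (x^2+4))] pi * exp(-2 * Abs(k))/7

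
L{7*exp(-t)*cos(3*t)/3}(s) 7*(s + 1)/(3*((s + 1)^2 + 9))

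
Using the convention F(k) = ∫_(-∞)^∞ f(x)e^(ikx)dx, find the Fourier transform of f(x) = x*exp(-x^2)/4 I*sqrt(pi)*k*exp(-k^2/4)/8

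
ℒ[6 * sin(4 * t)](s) 24/(s^2 + 16)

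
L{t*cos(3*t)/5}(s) (s^2 - 9)/(5*(s^2 + 9)^2)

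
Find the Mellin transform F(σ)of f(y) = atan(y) -pi*sec(pi*σ/2)/(2*σ)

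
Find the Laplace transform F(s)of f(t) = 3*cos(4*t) 3*s/(s^2+16)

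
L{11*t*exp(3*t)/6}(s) 11/(6*(s - 3)^2)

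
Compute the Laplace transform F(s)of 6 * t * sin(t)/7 12 * s/(7 * (s^2 + 1)^2)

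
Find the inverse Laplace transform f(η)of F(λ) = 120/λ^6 η^5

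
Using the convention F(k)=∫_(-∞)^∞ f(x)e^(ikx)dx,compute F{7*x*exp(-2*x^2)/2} 7*sqrt(2)*I*sqrt(pi)*k*exp(-k^2/8)/16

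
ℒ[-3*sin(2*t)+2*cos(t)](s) 2*s/(s^2+1)-6/(s^2+4)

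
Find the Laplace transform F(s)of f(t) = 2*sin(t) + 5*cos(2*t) 5*s/(s^2 + 4) + 2/(s^2 + 1)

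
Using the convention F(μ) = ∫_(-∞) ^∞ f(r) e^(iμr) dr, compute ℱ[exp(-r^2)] sqrt(pi)*exp(-μ^2/4) 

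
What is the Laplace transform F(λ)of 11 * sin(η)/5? 11/(5 * (λ^2 + 1))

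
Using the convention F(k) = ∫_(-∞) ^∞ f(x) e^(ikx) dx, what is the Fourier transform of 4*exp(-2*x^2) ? 2*sqrt(2)*sqrt(pi)*exp(-k^2/8) 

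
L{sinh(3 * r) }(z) 3/(z^2 - 9) 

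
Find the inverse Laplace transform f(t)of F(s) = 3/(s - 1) 3*exp(t)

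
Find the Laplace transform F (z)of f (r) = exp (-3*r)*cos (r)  (z + 3)/ ( (z + 3)^2 + 1)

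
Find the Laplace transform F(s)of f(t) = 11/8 11/(8*s)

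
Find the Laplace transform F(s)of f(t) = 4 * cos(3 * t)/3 4 * s/(3 * (s^2 + 9))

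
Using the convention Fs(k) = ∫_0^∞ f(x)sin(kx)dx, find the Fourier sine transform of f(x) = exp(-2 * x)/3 k/(3 * (k^2 + 4))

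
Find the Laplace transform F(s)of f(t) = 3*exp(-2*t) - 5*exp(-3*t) 3/(s + 2) - 5/(s + 3)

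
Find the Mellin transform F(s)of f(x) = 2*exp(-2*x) 2^(1 - s)*gamma(s)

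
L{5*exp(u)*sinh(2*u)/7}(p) 10/(7*((p - 1)^2 - 4))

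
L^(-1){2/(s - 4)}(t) 2*exp(4*t)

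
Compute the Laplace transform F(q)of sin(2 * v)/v atan(2/q)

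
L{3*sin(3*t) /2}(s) 9/(2*(s^2+9) ) 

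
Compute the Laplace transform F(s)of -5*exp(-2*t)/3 -5/(3*s + 6)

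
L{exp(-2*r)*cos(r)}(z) (z + 2)/((z + 2)^2 + 1)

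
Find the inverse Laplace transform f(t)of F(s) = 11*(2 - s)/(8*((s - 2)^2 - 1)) -11*exp(2*t)*cosh(t)/8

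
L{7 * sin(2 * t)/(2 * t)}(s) 7 * atan(2/s)/2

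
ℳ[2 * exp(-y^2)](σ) gamma(σ/2) 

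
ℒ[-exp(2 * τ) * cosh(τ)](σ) (2 - σ)/((σ - 2)^2 - 1)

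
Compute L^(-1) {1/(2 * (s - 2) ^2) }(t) t * exp(2 * t) /2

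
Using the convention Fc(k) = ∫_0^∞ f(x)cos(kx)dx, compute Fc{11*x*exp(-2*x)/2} 11*(4 - k^2)/(2*(k^2 + 4)^2)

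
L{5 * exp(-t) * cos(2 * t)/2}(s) 5 * (s + 1)/(2 * ((s + 1)^2 + 4))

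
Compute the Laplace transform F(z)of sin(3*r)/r atan(3/z)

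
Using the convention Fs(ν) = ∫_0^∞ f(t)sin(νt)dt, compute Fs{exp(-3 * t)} ν/(ν^2 + 9)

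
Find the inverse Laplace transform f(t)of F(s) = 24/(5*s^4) 4*t^3/5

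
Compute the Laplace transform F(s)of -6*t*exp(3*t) -6/(s - 3)^2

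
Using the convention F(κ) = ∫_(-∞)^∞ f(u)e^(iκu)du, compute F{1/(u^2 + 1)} pi * exp(-Abs(κ))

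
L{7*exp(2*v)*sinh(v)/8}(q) 7/(8*((q - 2)^2-1))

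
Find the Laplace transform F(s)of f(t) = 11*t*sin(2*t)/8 11*s/(2*(s^2 + 4)^2)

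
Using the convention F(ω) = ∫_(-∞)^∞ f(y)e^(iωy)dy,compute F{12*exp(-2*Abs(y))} 48/(ω^2 + 4)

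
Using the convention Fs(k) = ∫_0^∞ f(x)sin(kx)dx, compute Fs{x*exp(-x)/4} k/(2*(k^2+1)^2)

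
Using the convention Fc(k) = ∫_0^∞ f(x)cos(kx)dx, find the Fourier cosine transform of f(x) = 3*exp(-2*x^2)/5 3*sqrt(2)*sqrt(pi)*exp(-k^2/8)/20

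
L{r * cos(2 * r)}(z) (z^2 - 4)/(z^2 + 4)^2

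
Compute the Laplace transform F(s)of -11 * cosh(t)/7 -11 * s/(7 * s^2 - 7)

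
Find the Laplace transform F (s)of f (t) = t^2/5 2/ (5 * s^3)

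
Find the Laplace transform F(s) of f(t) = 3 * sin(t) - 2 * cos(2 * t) 3/(s^2 + 1) - 2 * s/(s^2 + 4) 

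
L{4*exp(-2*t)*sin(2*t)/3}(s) 8/(3*((s+2)^2+4))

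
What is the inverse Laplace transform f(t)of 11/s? 11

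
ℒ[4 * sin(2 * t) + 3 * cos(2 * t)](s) 8/(s^2 + 4) + 3 * s/(s^2 + 4)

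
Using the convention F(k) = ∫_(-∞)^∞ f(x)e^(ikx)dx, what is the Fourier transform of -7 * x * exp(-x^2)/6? -7 * I * sqrt(pi) * k * exp(-k^2/4)/12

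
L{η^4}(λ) 24/λ^5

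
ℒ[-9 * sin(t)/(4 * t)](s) -9 * atan(1/s)/4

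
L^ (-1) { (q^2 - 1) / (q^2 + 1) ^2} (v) v * cos (v) 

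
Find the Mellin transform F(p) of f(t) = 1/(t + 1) pi * csc(pi * p) 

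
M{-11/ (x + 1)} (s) -11*pi*csc (pi*s)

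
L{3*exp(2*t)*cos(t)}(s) 3*(s - 2)/((s - 2)^2+1)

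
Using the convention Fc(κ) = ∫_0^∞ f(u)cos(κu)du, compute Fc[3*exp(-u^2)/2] 3*sqrt(pi)*exp(-κ^2/4)/4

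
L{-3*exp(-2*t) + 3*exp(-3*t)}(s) 3/(s + 3) - 3/(s + 2)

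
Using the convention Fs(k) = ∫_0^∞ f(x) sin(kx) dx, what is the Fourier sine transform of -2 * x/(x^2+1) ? -pi * exp(-k) 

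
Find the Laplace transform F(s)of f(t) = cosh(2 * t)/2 s/(2 * (s^2-4))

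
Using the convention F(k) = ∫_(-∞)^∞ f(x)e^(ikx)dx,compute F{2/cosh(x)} 2*pi/cosh(pi*k/2)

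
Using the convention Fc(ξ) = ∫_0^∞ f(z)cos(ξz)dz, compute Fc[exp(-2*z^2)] sqrt(2)*sqrt(pi)*exp(-ξ^2/8)/4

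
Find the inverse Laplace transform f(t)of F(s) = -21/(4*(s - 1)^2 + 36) -7*exp(t)*sin(3*t)/4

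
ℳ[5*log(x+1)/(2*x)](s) -5*pi*csc(pi*s)/(2*s - 2)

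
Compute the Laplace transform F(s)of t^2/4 1/(2*s^3)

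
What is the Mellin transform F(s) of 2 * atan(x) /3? -pi * sec(pi * s/2) /(3 * s) 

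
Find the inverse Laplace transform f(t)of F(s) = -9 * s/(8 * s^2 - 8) -9 * cosh(t)/8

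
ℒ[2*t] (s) 2/s^2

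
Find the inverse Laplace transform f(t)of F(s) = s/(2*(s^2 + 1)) cos(t)/2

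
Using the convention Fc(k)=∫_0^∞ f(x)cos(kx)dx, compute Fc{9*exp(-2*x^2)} 9*sqrt(2)*sqrt(pi)*exp(-k^2/8)/4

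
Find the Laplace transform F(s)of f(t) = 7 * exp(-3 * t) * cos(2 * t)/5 7 * (s + 3)/(5 * ((s + 3)^2 + 4))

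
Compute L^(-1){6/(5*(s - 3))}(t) 6*exp(3*t)/5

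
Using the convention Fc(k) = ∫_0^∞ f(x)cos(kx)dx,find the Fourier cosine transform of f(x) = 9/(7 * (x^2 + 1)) 9 * pi * exp(-k)/14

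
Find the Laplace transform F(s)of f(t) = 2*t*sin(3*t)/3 4*s/(s^2 + 9)^2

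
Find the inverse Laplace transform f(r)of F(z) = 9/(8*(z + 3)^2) 9*r*exp(-3*r)/8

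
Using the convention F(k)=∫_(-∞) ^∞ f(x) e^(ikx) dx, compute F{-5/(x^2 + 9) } -5*pi*exp(-3*Abs(k) ) /3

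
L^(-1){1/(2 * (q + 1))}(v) exp(-v)/2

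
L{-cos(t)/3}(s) -s/(3 * s^2 + 3)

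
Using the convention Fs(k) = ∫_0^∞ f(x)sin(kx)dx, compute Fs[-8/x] -4*pi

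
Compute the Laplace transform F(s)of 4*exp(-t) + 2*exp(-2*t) 2/(s + 2) + 4/(s + 1)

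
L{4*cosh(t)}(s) 4*s/(s^2 - 1)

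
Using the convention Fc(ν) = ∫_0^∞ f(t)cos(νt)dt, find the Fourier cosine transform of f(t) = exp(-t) 1/(ν^2 + 1)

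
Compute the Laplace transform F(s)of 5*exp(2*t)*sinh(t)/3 5/(3*((s - 2)^2 - 1))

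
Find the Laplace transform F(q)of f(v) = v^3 6/q^4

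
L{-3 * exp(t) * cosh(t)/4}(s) 3 * (1 - s)/(4 * s * (s - 2))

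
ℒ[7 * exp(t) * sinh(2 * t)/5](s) 14/(5 * ((s - 1)^2 - 4))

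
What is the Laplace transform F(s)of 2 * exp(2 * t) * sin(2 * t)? 4/((s - 2)^2+4)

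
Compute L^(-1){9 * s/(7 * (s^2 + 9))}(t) 9 * cos(3 * t)/7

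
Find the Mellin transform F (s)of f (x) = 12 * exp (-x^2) 6 * gamma (s/2)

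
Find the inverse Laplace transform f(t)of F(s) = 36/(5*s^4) 6*t^3/5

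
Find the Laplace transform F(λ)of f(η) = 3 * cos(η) 3 * λ/(λ^2 + 1)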